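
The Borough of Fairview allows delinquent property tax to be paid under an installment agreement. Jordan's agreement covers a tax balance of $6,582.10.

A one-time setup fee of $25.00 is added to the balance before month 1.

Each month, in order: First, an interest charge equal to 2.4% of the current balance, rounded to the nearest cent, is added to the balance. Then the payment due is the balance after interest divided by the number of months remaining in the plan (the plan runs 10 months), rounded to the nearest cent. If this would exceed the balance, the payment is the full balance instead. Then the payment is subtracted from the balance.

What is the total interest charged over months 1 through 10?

$938.05

Month 1: opening $6,607.10; interest $158.57 → $6,765.67; payment $676.57; balance $6,089.10
Month 2: opening $6,089.10; interest $146.14 → $6,235.24; payment $692.80; balance $5,542.44
Month 3: opening $5,542.44; interest $133.02 → $5,675.46; payment $709.43; balance $4,966.03
Month 4: opening $4,966.03; interest $119.18 → $5,085.21; payment $726.46; balance $4,358.75
Month 5: opening $4,358.75; interest $104.61 → $4,463.36; payment $743.89; balance $3,719.47
Month 6: opening $3,719.47; interest $89.27 → $3,808.74; payment $761.75; balance $3,046.99
Month 7: opening $3,046.99; interest $73.13 → $3,120.12; payment $780.03; balance $2,340.09
Month 8: opening $2,340.09; interest $56.16 → $2,396.25; payment $798.75; balance $1,597.50
Month 9: opening $1,597.50; interest $38.34 → $1,635.84; payment $817.92; balance $817.92
Month 10: opening $817.92; interest $19.63 → $837.55; payment $837.55; balance $0.00
Total interest: $158.57 + $146.14 + $133.02 + $119.18 + $104.61 + $89.27 + $73.13 + $56.16 + $38.34 + $19.63 = $938.05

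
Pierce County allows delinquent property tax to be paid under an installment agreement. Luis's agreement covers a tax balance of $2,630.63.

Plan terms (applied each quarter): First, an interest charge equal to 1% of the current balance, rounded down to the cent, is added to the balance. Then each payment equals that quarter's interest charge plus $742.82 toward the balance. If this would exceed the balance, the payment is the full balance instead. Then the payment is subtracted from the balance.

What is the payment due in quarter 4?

$406.19

# | Opening | Interest | Payment | End bal
1 | $2,630.63 | $26.30 | $769.12 | $1,887.81
2 | $1,887.81 | $18.87 | $761.69 | $1,144.99
3 | $1,144.99 | $11.44 | $754.26 | $402.17
4 | $402.17 | $4.02 | $406.19 | $0.00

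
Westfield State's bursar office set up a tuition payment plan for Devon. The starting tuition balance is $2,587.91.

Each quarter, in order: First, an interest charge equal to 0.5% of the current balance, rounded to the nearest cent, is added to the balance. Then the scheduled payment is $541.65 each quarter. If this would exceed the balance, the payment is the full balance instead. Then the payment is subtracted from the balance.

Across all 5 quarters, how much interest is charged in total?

Quarter 1: opening $2,587.91; interest $12.94 → $2,600.85; payment $541.65; balance $2,059.20
Quarter 2: opening $2,059.20; interest $10.30 → $2,069.50; payment $541.65; balance $1,527.85
Quarter 3: opening $1,527.85; interest $7.64 → $1,535.49; payment $541.65; balance $993.84
Quarter 4: opening $993.84; interest $4.97 → $998.81; payment $541.65; balance $457.16
Quarter 5: opening $457.16; interest $2.29 → $459.45; payment $459.45; balance $0.00
Total interest: $12.94 + $10.30 + $7.64 + $4.97 + $2.29 = $38.14

$38.14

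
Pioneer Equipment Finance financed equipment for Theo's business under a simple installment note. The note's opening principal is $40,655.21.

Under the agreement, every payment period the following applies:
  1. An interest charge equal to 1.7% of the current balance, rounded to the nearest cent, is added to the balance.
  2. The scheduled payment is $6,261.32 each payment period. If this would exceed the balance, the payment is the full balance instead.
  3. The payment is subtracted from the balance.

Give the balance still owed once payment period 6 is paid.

Payment period 1: opening $40,655.21; interest $691.14 → $41,346.35; payment $6,261.32; balance $35,085.03
Payment period 2: opening $35,085.03; interest $596.45 → $35,681.48; payment $6,261.32; balance $29,420.16
Payment period 3: opening $29,420.16; interest $500.14 → $29,920.30; payment $6,261.32; balance $23,658.98
Payment period 4: opening $23,658.98; interest $402.20 → $24,061.18; payment $6,261.32; balance $17,799.86
Payment period 5: opening $17,799.86; interest $302.60 → $18,102.46; payment $6,261.32; balance $11,841.14
Payment period 6: opening $11,841.14; interest $201.30 → $12,042.44; payment $6,261.32; balance $5,781.12

$5,781.12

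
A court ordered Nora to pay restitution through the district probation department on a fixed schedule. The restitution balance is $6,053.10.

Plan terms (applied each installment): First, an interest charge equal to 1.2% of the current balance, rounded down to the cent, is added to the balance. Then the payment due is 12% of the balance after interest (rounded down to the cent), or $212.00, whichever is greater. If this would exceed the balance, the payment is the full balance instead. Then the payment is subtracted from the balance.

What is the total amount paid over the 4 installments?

$2,491.89

Installment 1: opening $6,053.10; interest $72.63 → $6,125.73; payment $735.08; balance $5,390.65
Installment 2: opening $5,390.65; interest $64.68 → $5,455.33; payment $654.63; balance $4,800.70
Installment 3: opening $4,800.70; interest $57.60 → $4,858.30; payment $582.99; balance $4,275.31
Installment 4: opening $4,275.31; interest $51.30 → $4,326.61; payment $519.19; balance $3,807.42
Total paid: $2,491.89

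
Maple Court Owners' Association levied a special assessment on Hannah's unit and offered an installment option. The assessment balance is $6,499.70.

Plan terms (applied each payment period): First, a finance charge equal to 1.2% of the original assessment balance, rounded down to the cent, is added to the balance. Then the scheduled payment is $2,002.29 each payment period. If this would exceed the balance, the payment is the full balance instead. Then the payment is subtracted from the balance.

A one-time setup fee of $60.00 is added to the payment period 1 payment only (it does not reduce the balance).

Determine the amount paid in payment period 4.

$804.79

Payment period 1: $6,499.70 +$77.99 interest = $6,577.69; pay $2,002.29 (+ $60.00 fee) → $4,575.40
Payment period 2: $4,575.40 +$77.99 interest = $4,653.39; pay $2,002.29 → $2,651.10
Payment period 3: $2,651.10 +$77.99 interest = $2,729.09; pay $2,002.29 → $726.80
Payment period 4: $726.80 +$77.99 interest = $804.79; pay $804.79 → $0.00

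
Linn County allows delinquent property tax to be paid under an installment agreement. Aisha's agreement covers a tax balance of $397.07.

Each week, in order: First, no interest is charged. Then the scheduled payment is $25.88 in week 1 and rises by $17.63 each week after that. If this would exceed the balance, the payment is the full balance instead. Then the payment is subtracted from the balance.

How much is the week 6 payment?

# | Opening | Payment | End bal
1 | $397.07 | $25.88 | $371.19
2 | $371.19 | $43.51 | $327.68
3 | $327.68 | $61.14 | $266.54
4 | $266.54 | $78.77 | $187.77
5 | $187.77 | $96.40 | $91.37
6 | $91.37 | $91.37 | $0.00

$91.37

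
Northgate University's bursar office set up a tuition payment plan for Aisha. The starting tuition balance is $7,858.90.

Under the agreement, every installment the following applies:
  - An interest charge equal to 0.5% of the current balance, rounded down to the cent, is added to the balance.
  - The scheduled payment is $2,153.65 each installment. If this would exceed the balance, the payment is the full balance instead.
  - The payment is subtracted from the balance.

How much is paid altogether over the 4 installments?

$7,952.42

Installment 1: opening $7,858.90; interest $39.29 → $7,898.19; payment $2,153.65; balance $5,744.54
Installment 2: opening $5,744.54; interest $28.72 → $5,773.26; payment $2,153.65; balance $3,619.61
Installment 3: opening $3,619.61; interest $18.09 → $3,637.70; payment $2,153.65; balance $1,484.05
Installment 4: opening $1,484.05; interest $7.42 → $1,491.47; payment $1,491.47; balance $0.00
Total paid: $7,952.42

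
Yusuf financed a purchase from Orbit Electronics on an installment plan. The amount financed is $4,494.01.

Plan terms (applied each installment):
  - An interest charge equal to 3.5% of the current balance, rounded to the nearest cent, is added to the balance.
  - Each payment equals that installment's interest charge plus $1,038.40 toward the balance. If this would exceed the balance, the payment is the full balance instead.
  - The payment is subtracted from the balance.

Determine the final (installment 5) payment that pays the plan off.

Installment 1: opening $4,494.01; interest $157.29 → $4,651.30; payment $1,195.69; balance $3,455.61
Installment 2: opening $3,455.61; interest $120.95 → $3,576.56; payment $1,159.35; balance $2,417.21
Installment 3: opening $2,417.21; interest $84.60 → $2,501.81; payment $1,123.00; balance $1,378.81
Installment 4: opening $1,378.81; interest $48.26 → $1,427.07; payment $1,086.66; balance $340.41
Installment 5: opening $340.41; interest $11.91 → $352.32; payment $352.32; balance $0.00

$352.32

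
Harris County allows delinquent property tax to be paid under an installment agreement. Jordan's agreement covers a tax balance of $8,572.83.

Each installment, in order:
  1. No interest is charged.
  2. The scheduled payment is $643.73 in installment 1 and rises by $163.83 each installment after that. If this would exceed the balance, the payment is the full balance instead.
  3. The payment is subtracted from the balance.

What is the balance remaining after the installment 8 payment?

Installment 1: opening $8,572.83; payment $643.73; balance $7,929.10
Installment 2: opening $7,929.10; payment $807.56; balance $7,121.54
Installment 3: opening $7,121.54; payment $971.39; balance $6,150.15
Installment 4: opening $6,150.15; payment $1,135.22; balance $5,014.93
Installment 5: opening $5,014.93; payment $1,299.05; balance $3,715.88
Installment 6: opening $3,715.88; payment $1,462.88; balance $2,253.00
Installment 7: opening $2,253.00; payment $1,626.71; balance $626.29
Installment 8: opening $626.29; payment $626.29; balance $0.00

$0.00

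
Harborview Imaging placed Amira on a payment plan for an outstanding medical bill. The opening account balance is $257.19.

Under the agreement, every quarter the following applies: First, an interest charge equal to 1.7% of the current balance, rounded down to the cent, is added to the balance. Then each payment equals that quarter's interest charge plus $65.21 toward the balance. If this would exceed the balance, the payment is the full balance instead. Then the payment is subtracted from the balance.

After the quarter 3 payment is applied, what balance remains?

Quarter 1: opening $257.19; interest $4.37 → $261.56; payment $69.58; balance $191.98
Quarter 2: opening $191.98; interest $3.26 → $195.24; payment $68.47; balance $126.77
Quarter 3: opening $126.77; interest $2.15 → $128.92; payment $67.36; balance $61.56

$61.56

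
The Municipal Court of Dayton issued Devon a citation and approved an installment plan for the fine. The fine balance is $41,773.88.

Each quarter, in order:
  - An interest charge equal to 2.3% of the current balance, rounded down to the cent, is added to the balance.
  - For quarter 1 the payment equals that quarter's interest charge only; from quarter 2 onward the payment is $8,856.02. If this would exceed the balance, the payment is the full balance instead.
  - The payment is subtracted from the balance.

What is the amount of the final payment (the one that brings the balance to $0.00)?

Quarter 1: opening $41,773.88; interest $960.79 → $42,734.67; payment $960.79; balance $41,773.88
Quarter 2: opening $41,773.88; interest $960.79 → $42,734.67; payment $8,856.02; balance $33,878.65
Quarter 3: opening $33,878.65; interest $779.20 → $34,657.85; payment $8,856.02; balance $25,801.83
Quarter 4: opening $25,801.83; interest $593.44 → $26,395.27; payment $8,856.02; balance $17,539.25
Quarter 5: opening $17,539.25; interest $403.40 → $17,942.65; payment $8,856.02; balance $9,086.63
Quarter 6: opening $9,086.63; interest $208.99 → $9,295.62; payment $8,856.02; balance $439.60
Quarter 7: opening $439.60; interest $10.11 → $449.71; payment $449.71; balance $0.00

$449.71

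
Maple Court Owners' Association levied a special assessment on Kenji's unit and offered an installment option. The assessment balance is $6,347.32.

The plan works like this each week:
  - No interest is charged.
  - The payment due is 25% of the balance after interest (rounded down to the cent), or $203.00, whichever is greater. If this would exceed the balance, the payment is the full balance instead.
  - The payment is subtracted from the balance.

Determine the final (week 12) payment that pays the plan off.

$26.46

Week 1: opening $6,347.32; payment $1,586.83; balance $4,760.49
Week 2: opening $4,760.49; payment $1,190.12; balance $3,570.37
Week 3: opening $3,570.37; payment $892.59; balance $2,677.78
Week 4: opening $2,677.78; payment $669.44; balance $2,008.34
Week 5: opening $2,008.34; payment $502.08; balance $1,506.26
Week 6: opening $1,506.26; payment $376.56; balance $1,129.70
Week 7: opening $1,129.70; payment $282.42; balance $847.28
Week 8: opening $847.28; payment $211.82; balance $635.46
Week 9: opening $635.46; payment $203.00; balance $432.46
Week 10: opening $432.46; payment $203.00; balance $229.46
Week 11: opening $229.46; payment $203.00; balance $26.46
Week 12: opening $26.46; payment $26.46; balance $0.00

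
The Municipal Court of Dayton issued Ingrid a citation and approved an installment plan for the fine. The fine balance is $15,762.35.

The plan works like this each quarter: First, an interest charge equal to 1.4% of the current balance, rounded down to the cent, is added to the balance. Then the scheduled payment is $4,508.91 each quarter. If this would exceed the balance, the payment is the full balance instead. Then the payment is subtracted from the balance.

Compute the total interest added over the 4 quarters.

# | Opening | Interest | Payment | End bal
1 | $15,762.35 | $220.67 | $4,508.91 | $11,474.11
2 | $11,474.11 | $160.63 | $4,508.91 | $7,125.83
3 | $7,125.83 | $99.76 | $4,508.91 | $2,716.68
4 | $2,716.68 | $38.03 | $2,754.71 | $0.00
Total interest: $220.67 + $160.63 + $99.76 + $38.03 = $519.09

$519.09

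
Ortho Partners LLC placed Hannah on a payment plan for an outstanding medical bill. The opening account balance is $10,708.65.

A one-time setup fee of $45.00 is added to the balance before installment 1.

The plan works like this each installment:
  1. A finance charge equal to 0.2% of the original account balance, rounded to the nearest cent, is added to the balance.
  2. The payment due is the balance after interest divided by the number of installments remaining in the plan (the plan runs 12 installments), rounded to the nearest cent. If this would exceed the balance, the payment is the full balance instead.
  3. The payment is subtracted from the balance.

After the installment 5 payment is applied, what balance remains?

$6,349.49

Installment 1: $10,753.65 +$21.42 interest = $10,775.07; pay $897.92 → $9,877.15
Installment 2: $9,877.15 +$21.42 interest = $9,898.57; pay $899.87 → $8,998.70
Installment 3: $8,998.70 +$21.42 interest = $9,020.12; pay $902.01 → $8,118.11
Installment 4: $8,118.11 +$21.42 interest = $8,139.53; pay $904.39 → $7,235.14
Installment 5: $7,235.14 +$21.42 interest = $7,256.56; pay $907.07 → $6,349.49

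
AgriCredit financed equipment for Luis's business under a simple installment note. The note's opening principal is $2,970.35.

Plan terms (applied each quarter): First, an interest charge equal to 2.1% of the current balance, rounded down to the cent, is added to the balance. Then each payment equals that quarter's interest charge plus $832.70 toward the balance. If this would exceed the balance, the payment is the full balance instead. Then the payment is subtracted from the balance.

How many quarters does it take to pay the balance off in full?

4

Quarter 1: opening $2,970.35; interest $62.37 → $3,032.72; payment $895.07; balance $2,137.65
Quarter 2: opening $2,137.65; interest $44.89 → $2,182.54; payment $877.59; balance $1,304.95
Quarter 3: opening $1,304.95; interest $27.40 → $1,332.35; payment $860.10; balance $472.25
Quarter 4: opening $472.25; interest $9.91 → $482.16; payment $482.16; balance $0.00
Balance reaches $0.00 in quarter 4.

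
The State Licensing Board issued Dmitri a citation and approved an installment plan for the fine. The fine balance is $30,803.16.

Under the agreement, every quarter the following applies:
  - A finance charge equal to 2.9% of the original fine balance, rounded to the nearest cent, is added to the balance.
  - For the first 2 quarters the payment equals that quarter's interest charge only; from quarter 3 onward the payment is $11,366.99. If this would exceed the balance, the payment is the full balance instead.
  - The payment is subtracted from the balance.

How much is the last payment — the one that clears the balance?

$10,749.05

Quarter 1: opening $30,803.16; interest $893.29 → $31,696.45; payment $893.29; balance $30,803.16
Quarter 2: opening $30,803.16; interest $893.29 → $31,696.45; payment $893.29; balance $30,803.16
Quarter 3: opening $30,803.16; interest $893.29 → $31,696.45; payment $11,366.99; balance $20,329.46
Quarter 4: opening $20,329.46; interest $893.29 → $21,222.75; payment $11,366.99; balance $9,855.76
Quarter 5: opening $9,855.76; interest $893.29 → $10,749.05; payment $10,749.05; balance $0.00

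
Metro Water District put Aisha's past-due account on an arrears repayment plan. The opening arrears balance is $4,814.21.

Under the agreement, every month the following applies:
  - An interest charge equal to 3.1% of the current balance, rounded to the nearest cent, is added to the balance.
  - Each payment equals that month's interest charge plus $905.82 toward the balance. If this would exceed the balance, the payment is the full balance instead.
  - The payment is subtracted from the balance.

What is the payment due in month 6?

$293.95

Month 1: opening $4,814.21; interest $149.24 → $4,963.45; payment $1,055.06; balance $3,908.39
Month 2: opening $3,908.39; interest $121.16 → $4,029.55; payment $1,026.98; balance $3,002.57
Month 3: opening $3,002.57; interest $93.08 → $3,095.65; payment $998.90; balance $2,096.75
Month 4: opening $2,096.75; interest $65.00 → $2,161.75; payment $970.82; balance $1,190.93
Month 5: opening $1,190.93; interest $36.92 → $1,227.85; payment $942.74; balance $285.11
Month 6: opening $285.11; interest $8.84 → $293.95; payment $293.95; balance $0.00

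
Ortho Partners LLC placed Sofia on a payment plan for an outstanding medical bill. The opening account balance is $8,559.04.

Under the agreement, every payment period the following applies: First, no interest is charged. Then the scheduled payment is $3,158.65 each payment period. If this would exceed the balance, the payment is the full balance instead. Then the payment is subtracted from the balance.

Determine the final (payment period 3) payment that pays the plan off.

Payment period 1: $8,559.04 − $3,158.65 → $5,400.39
Payment period 2: $5,400.39 − $3,158.65 → $2,241.74
Payment period 3: $2,241.74 − $2,241.74 → $0.00

$2,241.74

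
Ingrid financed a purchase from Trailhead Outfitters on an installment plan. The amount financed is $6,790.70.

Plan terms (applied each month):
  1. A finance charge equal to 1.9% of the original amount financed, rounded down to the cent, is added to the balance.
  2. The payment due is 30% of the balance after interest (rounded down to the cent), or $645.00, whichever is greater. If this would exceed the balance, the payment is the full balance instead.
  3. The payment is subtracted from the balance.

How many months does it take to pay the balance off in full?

Month 1: $6,790.70 +$129.02 interest = $6,919.72; pay $2,075.91 → $4,843.81
Month 2: $4,843.81 +$129.02 interest = $4,972.83; pay $1,491.84 → $3,480.99
Month 3: $3,480.99 +$129.02 interest = $3,610.01; pay $1,083.00 → $2,527.01
Month 4: $2,527.01 +$129.02 interest = $2,656.03; pay $796.80 → $1,859.23
Month 5: $1,859.23 +$129.02 interest = $1,988.25; pay $645.00 → $1,343.25
Month 6: $1,343.25 +$129.02 interest = $1,472.27; pay $645.00 → $827.27
Month 7: $827.27 +$129.02 interest = $956.29; pay $645.00 → $311.29
Month 8: $311.29 +$129.02 interest = $440.31; pay $440.31 → $0.00
Balance reaches $0.00 in month 8.

8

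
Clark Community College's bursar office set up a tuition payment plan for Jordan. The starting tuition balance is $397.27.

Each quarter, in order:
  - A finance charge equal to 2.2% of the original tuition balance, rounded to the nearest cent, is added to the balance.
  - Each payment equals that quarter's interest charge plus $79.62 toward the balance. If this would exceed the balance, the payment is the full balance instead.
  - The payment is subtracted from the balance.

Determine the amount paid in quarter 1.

$88.36

# | Opening | Interest | Payment | End bal
1 | $397.27 | $8.74 | $88.36 | $317.65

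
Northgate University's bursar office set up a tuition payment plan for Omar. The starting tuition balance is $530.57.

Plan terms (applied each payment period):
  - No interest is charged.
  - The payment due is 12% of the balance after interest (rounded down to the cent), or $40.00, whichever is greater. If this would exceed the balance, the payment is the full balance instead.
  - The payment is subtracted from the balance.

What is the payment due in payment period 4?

Payment period 1: opening $530.57; payment $63.66; balance $466.91
Payment period 2: opening $466.91; payment $56.02; balance $410.89
Payment period 3: opening $410.89; payment $49.30; balance $361.59
Payment period 4: opening $361.59; payment $43.39; balance $318.20

$43.39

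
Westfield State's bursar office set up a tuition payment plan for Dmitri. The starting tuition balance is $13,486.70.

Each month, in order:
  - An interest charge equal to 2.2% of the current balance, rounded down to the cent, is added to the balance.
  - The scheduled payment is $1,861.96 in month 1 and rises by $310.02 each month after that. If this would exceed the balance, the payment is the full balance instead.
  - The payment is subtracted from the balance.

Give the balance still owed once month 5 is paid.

Month 1: $13,486.70 +$296.70 interest = $13,783.40; pay $1,861.96 → $11,921.44
Month 2: $11,921.44 +$262.27 interest = $12,183.71; pay $2,171.98 → $10,011.73
Month 3: $10,011.73 +$220.25 interest = $10,231.98; pay $2,482.00 → $7,749.98
Month 4: $7,749.98 +$170.49 interest = $7,920.47; pay $2,792.02 → $5,128.45
Month 5: $5,128.45 +$112.82 interest = $5,241.27; pay $3,102.04 → $2,139.23

$2,139.23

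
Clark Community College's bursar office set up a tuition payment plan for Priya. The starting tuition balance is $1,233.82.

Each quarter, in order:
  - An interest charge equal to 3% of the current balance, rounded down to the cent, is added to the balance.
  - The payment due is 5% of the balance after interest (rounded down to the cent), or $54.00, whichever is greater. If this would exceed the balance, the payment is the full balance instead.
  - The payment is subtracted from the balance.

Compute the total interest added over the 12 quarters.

$394.92

Quarter 1: $1,233.82 +$37.01 interest = $1,270.83; pay $63.54 → $1,207.29
Quarter 2: $1,207.29 +$36.21 interest = $1,243.50; pay $62.17 → $1,181.33
Quarter 3: $1,181.33 +$35.43 interest = $1,216.76; pay $60.83 → $1,155.93
Quarter 4: $1,155.93 +$34.67 interest = $1,190.60; pay $59.53 → $1,131.07
Quarter 5: $1,131.07 +$33.93 interest = $1,165.00; pay $58.25 → $1,106.75
Quarter 6: $1,106.75 +$33.20 interest = $1,139.95; pay $56.99 → $1,082.96
Quarter 7: $1,082.96 +$32.48 interest = $1,115.44; pay $55.77 → $1,059.67
Quarter 8: $1,059.67 +$31.79 interest = $1,091.46; pay $54.57 → $1,036.89
Quarter 9: $1,036.89 +$31.10 interest = $1,067.99; pay $54.00 → $1,013.99
Quarter 10: $1,013.99 +$30.41 interest = $1,044.40; pay $54.00 → $990.40
Quarter 11: $990.40 +$29.71 interest = $1,020.11; pay $54.00 → $966.11
Quarter 12: $966.11 +$28.98 interest = $995.09; pay $54.00 → $941.09
Total interest: $37.01 + $36.21 + $35.43 + $34.67 + $33.93 + $33.20 + $32.48 + $31.79 + $31.10 + $30.41 + $29.71 + $28.98 = $394.92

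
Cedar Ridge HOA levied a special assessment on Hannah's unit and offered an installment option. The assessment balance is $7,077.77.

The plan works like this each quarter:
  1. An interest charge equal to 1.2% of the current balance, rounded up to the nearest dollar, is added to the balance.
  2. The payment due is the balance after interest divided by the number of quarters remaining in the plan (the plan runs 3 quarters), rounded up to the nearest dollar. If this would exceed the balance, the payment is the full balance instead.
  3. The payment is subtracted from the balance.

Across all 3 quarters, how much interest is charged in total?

$172.00

Quarter 1: opening $7,077.77; interest $85.00 → $7,162.77; payment $2,388.00; balance $4,774.77
Quarter 2: opening $4,774.77; interest $58.00 → $4,832.77; payment $2,417.00; balance $2,415.77
Quarter 3: opening $2,415.77; interest $29.00 → $2,444.77; payment $2,444.77; balance $0.00
Total interest: $85.00 + $58.00 + $29.00 = $172.00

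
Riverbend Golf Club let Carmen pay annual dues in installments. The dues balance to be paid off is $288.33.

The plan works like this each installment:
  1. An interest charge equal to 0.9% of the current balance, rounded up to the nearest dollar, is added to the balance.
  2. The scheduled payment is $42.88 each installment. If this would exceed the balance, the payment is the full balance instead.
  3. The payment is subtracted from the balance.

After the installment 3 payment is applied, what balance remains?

$167.69

# | Opening | Interest | Payment | End bal
1 | $288.33 | $3.00 | $42.88 | $248.45
2 | $248.45 | $3.00 | $42.88 | $208.57
3 | $208.57 | $2.00 | $42.88 | $167.69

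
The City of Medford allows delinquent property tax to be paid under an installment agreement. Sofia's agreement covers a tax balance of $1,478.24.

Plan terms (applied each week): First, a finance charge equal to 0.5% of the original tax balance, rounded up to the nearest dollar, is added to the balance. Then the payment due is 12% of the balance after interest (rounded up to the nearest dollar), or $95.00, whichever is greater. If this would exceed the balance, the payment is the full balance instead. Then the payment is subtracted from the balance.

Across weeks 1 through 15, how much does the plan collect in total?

$1,598.24

Week 1: opening $1,478.24; interest $8.00 → $1,486.24; payment $179.00; balance $1,307.24
Week 2: opening $1,307.24; interest $8.00 → $1,315.24; payment $158.00; balance $1,157.24
Week 3: opening $1,157.24; interest $8.00 → $1,165.24; payment $140.00; balance $1,025.24
Week 4: opening $1,025.24; interest $8.00 → $1,033.24; payment $124.00; balance $909.24
Week 5: opening $909.24; interest $8.00 → $917.24; payment $111.00; balance $806.24
Week 6: opening $806.24; interest $8.00 → $814.24; payment $98.00; balance $716.24
Week 7: opening $716.24; interest $8.00 → $724.24; payment $95.00; balance $629.24
Week 8: opening $629.24; interest $8.00 → $637.24; payment $95.00; balance $542.24
Week 9: opening $542.24; interest $8.00 → $550.24; payment $95.00; balance $455.24
Week 10: opening $455.24; interest $8.00 → $463.24; payment $95.00; balance $368.24
Week 11: opening $368.24; interest $8.00 → $376.24; payment $95.00; balance $281.24
Week 12: opening $281.24; interest $8.00 → $289.24; payment $95.00; balance $194.24
Week 13: opening $194.24; interest $8.00 → $202.24; payment $95.00; balance $107.24
Week 14: opening $107.24; interest $8.00 → $115.24; payment $95.00; balance $20.24
Week 15: opening $20.24; interest $8.00 → $28.24; payment $28.24; balance $0.00
Total paid: $1,598.24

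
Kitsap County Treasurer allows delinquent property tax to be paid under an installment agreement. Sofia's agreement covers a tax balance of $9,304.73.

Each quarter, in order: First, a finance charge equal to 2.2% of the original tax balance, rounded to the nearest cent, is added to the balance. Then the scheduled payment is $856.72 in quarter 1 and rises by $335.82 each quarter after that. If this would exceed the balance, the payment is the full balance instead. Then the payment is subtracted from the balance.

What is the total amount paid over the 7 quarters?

$10,737.63

Quarter 1: opening $9,304.73; interest $204.70 → $9,509.43; payment $856.72; balance $8,652.71
Quarter 2: opening $8,652.71; interest $204.70 → $8,857.41; payment $1,192.54; balance $7,664.87
Quarter 3: opening $7,664.87; interest $204.70 → $7,869.57; payment $1,528.36; balance $6,341.21
Quarter 4: opening $6,341.21; interest $204.70 → $6,545.91; payment $1,864.18; balance $4,681.73
Quarter 5: opening $4,681.73; interest $204.70 → $4,886.43; payment $2,200.00; balance $2,686.43
Quarter 6: opening $2,686.43; interest $204.70 → $2,891.13; payment $2,535.82; balance $355.31
Quarter 7: opening $355.31; interest $204.70 → $560.01; payment $560.01; balance $0.00
Total paid: $10,737.63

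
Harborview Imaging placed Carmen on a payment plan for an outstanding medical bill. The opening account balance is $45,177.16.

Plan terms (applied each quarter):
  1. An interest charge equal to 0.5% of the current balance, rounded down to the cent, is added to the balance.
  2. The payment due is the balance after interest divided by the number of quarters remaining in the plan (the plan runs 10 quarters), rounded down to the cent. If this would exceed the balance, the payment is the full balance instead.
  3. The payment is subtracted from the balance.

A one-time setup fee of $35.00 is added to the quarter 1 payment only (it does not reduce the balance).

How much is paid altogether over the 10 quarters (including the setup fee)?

$46,473.31

Quarter 1: $45,177.16 +$225.88 interest = $45,403.04; pay $4,540.30 (+ $35.00 fee) → $40,862.74
Quarter 2: $40,862.74 +$204.31 interest = $41,067.05; pay $4,563.00 → $36,504.05
Quarter 3: $36,504.05 +$182.52 interest = $36,686.57; pay $4,585.82 → $32,100.75
Quarter 4: $32,100.75 +$160.50 interest = $32,261.25; pay $4,608.75 → $27,652.50
Quarter 5: $27,652.50 +$138.26 interest = $27,790.76; pay $4,631.79 → $23,158.97
Quarter 6: $23,158.97 +$115.79 interest = $23,274.76; pay $4,654.95 → $18,619.81
Quarter 7: $18,619.81 +$93.09 interest = $18,712.90; pay $4,678.22 → $14,034.68
Quarter 8: $14,034.68 +$70.17 interest = $14,104.85; pay $4,701.61 → $9,403.24
Quarter 9: $9,403.24 +$47.01 interest = $9,450.25; pay $4,725.12 → $4,725.13
Quarter 10: $4,725.13 +$23.62 interest = $4,748.75; pay $4,748.75 → $0.00
Total paid: $46,473.31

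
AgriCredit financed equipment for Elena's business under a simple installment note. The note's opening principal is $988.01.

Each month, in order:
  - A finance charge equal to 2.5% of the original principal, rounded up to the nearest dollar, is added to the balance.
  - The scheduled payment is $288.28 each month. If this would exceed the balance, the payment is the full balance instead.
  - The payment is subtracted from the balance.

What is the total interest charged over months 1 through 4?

Month 1: $988.01 +$25.00 interest = $1,013.01; pay $288.28 → $724.73
Month 2: $724.73 +$25.00 interest = $749.73; pay $288.28 → $461.45
Month 3: $461.45 +$25.00 interest = $486.45; pay $288.28 → $198.17
Month 4: $198.17 +$25.00 interest = $223.17; pay $223.17 → $0.00
Total interest: $25.00 + $25.00 + $25.00 + $25.00 = $100.00

$100.00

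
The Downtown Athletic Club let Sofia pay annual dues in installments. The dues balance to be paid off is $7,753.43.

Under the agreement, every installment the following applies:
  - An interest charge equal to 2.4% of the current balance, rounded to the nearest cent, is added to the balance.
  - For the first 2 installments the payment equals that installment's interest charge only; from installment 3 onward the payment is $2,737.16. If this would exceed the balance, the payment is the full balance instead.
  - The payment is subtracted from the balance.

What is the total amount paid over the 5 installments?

$8,498.69

Installment 1: $7,753.43 +$186.08 interest = $7,939.51; pay $186.08 → $7,753.43
Installment 2: $7,753.43 +$186.08 interest = $7,939.51; pay $186.08 → $7,753.43
Installment 3: $7,753.43 +$186.08 interest = $7,939.51; pay $2,737.16 → $5,202.35
Installment 4: $5,202.35 +$124.86 interest = $5,327.21; pay $2,737.16 → $2,590.05
Installment 5: $2,590.05 +$62.16 interest = $2,652.21; pay $2,652.21 → $0.00
Total paid: $8,498.69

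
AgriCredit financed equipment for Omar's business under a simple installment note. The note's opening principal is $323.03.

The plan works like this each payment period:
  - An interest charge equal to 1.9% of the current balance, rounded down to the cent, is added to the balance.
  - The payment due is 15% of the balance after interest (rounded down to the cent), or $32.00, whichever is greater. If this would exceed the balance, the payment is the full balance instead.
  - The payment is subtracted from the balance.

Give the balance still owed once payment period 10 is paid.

$2.15

# | Opening | Interest | Payment | End bal
1 | $323.03 | $6.13 | $49.37 | $279.79
2 | $279.79 | $5.31 | $42.76 | $242.34
3 | $242.34 | $4.60 | $37.04 | $209.90
4 | $209.90 | $3.98 | $32.08 | $181.80
5 | $181.80 | $3.45 | $32.00 | $153.25
6 | $153.25 | $2.91 | $32.00 | $124.16
7 | $124.16 | $2.35 | $32.00 | $94.51
8 | $94.51 | $1.79 | $32.00 | $64.30
9 | $64.30 | $1.22 | $32.00 | $33.52
10 | $33.52 | $0.63 | $32.00 | $2.15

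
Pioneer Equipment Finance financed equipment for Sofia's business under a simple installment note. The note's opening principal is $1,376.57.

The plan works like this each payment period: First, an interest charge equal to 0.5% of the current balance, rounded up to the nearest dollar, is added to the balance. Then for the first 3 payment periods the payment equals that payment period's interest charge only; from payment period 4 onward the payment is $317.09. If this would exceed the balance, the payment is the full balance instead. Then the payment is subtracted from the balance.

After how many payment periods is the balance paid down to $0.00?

Payment period 1: opening $1,376.57; interest $7.00 → $1,383.57; payment $7.00; balance $1,376.57
Payment period 2: opening $1,376.57; interest $7.00 → $1,383.57; payment $7.00; balance $1,376.57
Payment period 3: opening $1,376.57; interest $7.00 → $1,383.57; payment $7.00; balance $1,376.57
Payment period 4: opening $1,376.57; interest $7.00 → $1,383.57; payment $317.09; balance $1,066.48
Payment period 5: opening $1,066.48; interest $6.00 → $1,072.48; payment $317.09; balance $755.39
Payment period 6: opening $755.39; interest $4.00 → $759.39; payment $317.09; balance $442.30
Payment period 7: opening $442.30; interest $3.00 → $445.30; payment $317.09; balance $128.21
Payment period 8: opening $128.21; interest $1.00 → $129.21; payment $129.21; balance $0.00
Balance reaches $0.00 in payment period 8.

8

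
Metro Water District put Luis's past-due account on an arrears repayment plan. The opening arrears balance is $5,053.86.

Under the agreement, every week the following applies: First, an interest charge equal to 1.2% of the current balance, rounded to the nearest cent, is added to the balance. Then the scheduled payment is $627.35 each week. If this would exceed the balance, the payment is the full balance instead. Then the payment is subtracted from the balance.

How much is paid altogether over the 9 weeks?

Week 1: $5,053.86 +$60.65 interest = $5,114.51; pay $627.35 → $4,487.16
Week 2: $4,487.16 +$53.85 interest = $4,541.01; pay $627.35 → $3,913.66
Week 3: $3,913.66 +$46.96 interest = $3,960.62; pay $627.35 → $3,333.27
Week 4: $3,333.27 +$40.00 interest = $3,373.27; pay $627.35 → $2,745.92
Week 5: $2,745.92 +$32.95 interest = $2,778.87; pay $627.35 → $2,151.52
Week 6: $2,151.52 +$25.82 interest = $2,177.34; pay $627.35 → $1,549.99
Week 7: $1,549.99 +$18.60 interest = $1,568.59; pay $627.35 → $941.24
Week 8: $941.24 +$11.29 interest = $952.53; pay $627.35 → $325.18
Week 9: $325.18 +$3.90 interest = $329.08; pay $329.08 → $0.00
Total paid: $5,347.88

$5,347.88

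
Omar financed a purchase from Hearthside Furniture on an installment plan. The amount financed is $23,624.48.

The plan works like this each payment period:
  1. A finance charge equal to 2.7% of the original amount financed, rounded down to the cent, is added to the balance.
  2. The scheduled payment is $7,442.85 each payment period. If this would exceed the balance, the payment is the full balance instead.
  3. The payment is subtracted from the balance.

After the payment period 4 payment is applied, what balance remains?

$0.00

Payment period 1: opening $23,624.48; interest $637.86 → $24,262.34; payment $7,442.85; balance $16,819.49
Payment period 2: opening $16,819.49; interest $637.86 → $17,457.35; payment $7,442.85; balance $10,014.50
Payment period 3: opening $10,014.50; interest $637.86 → $10,652.36; payment $7,442.85; balance $3,209.51
Payment period 4: opening $3,209.51; interest $637.86 → $3,847.37; payment $3,847.37; balance $0.00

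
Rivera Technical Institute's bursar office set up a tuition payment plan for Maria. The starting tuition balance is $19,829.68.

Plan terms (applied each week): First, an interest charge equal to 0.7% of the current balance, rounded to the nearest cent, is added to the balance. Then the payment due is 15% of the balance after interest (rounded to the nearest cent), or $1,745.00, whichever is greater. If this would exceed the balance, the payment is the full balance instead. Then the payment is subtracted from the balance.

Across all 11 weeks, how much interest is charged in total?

Week 1: opening $19,829.68; interest $138.81 → $19,968.49; payment $2,995.27; balance $16,973.22
Week 2: opening $16,973.22; interest $118.81 → $17,092.03; payment $2,563.80; balance $14,528.23
Week 3: opening $14,528.23; interest $101.70 → $14,629.93; payment $2,194.49; balance $12,435.44
Week 4: opening $12,435.44; interest $87.05 → $12,522.49; payment $1,878.37; balance $10,644.12
Week 5: opening $10,644.12; interest $74.51 → $10,718.63; payment $1,745.00; balance $8,973.63
Week 6: opening $8,973.63; interest $62.82 → $9,036.45; payment $1,745.00; balance $7,291.45
Week 7: opening $7,291.45; interest $51.04 → $7,342.49; payment $1,745.00; balance $5,597.49
Week 8: opening $5,597.49; interest $39.18 → $5,636.67; payment $1,745.00; balance $3,891.67
Week 9: opening $3,891.67; interest $27.24 → $3,918.91; payment $1,745.00; balance $2,173.91
Week 10: opening $2,173.91; interest $15.22 → $2,189.13; payment $1,745.00; balance $444.13
Week 11: opening $444.13; interest $3.11 → $447.24; payment $447.24; balance $0.00
Total interest: $138.81 + $118.81 + $101.70 + $87.05 + $74.51 + $62.82 + $51.04 + $39.18 + $27.24 + $15.22 + $3.11 = $719.49

$719.49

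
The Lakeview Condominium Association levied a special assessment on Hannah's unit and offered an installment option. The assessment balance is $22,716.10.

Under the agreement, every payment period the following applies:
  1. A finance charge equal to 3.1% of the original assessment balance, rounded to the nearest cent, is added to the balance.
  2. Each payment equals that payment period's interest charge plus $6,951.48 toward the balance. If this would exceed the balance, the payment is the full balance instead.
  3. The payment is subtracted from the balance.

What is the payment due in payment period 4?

$2,565.86

Payment period 1: $22,716.10 +$704.20 interest = $23,420.30; pay $7,655.68 → $15,764.62
Payment period 2: $15,764.62 +$704.20 interest = $16,468.82; pay $7,655.68 → $8,813.14
Payment period 3: $8,813.14 +$704.20 interest = $9,517.34; pay $7,655.68 → $1,861.66
Payment period 4: $1,861.66 +$704.20 interest = $2,565.86; pay $2,565.86 → $0.00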